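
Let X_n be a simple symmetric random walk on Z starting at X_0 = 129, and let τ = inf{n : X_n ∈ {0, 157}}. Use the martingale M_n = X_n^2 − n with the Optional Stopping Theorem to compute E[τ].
E[τ] = 3612

M_n = X_n^2 − n is a martingale (since E[X_{n+1}^2 | F_n] = X_n^2 + 1). By OST (τ has finite mean in a bounded region), E[M_τ] = E[M_0] = X_0^2 − 0 = 129^2 = 16641. Also E[M_τ] = E[X_τ^2] − E[τ]. The walk exits at 0 or 157, with P(hit 157 first) = 129/157, so E[X_τ^2] = 157^2 · 129/157 + 0 = 20253. Thus E[τ] = E[X_τ^2] − E[M_τ] = 20253 − 16641 = 3612 = 129(157 − 129) = 3612.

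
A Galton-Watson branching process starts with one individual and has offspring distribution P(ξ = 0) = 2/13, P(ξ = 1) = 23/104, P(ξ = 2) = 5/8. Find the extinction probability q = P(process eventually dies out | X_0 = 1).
q = 16/65

The pgf is f(s) = 2/13 + 23/104·s + 5/8·s². The extinction probability q is the smallest fixed point of f in [0, 1]. Setting s = f(s):
  5/8·s² + (23/104 − 1)·s + 2/13 = 0
  5/8·s² − (2/13 + 5/8)·s + 2/13 = 0
which factors as (s − 1)·(5/8·s − 2/13) = 0, giving roots s = 1 and s = (2/13)/(5/8) = 16/65.
Mean offspring μ = 23/104 + 2·5/8 = 153/104 > 1 (supercritical), so q < 1. The extinction probability is the smaller root: q = (2/13)/(5/8) = 16/65.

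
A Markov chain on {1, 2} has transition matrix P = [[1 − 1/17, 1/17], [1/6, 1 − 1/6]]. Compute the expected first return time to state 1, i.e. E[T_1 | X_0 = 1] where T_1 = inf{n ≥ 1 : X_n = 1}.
E[T_1 | X_0 = 1] = 1/π_1 = 23/17

For an irreducible recurrent Markov chain with stationary distribution π, E[T_i | X_0 = i] = 1/π_i (Kac's formula). Here π_1 = (1/6)/(1/17 + 1/6) = (1/6)/(23/102) = 17/23, so E[T_1 | X_0 = 1] = 1/π_1 = (1/17 + 1/6)/(1/6) = (23/102)/(1/6) = 23/17.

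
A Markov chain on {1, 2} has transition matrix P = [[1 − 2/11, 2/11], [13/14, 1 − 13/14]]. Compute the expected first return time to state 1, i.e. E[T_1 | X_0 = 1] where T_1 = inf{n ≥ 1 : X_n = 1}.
E[T_1 | X_0 = 1] = 1/π_1 = 171/143

For an irreducible recurrent Markov chain with stationary distribution π, E[T_i | X_0 = i] = 1/π_i (Kac's formula). Here π_1 = (13/14)/(2/11 + 13/14) = (13/14)/(171/154) = 143/171, so E[T_1 | X_0 = 1] = 1/π_1 = (2/11 + 13/14)/(13/14) = (171/154)/(13/14) = 171/143.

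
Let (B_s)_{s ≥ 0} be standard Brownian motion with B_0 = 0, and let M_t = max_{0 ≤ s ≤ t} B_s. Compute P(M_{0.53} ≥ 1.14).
P(M_{0.53} ≥ 1.14) = 2·P(B_{0.53} ≥ 1.14) = 2(1 − Φ(1.14/√0.53)) ≈ 0.1174

By the reflection principle for Brownian motion, P(M_t ≥ a) = 2 · P(B_t ≥ a) for a ≥ 0. Since B_t ~ N(0, t), P(B_t ≥ 1.14) = 1 − Φ(1.14/√t) = 1 − Φ(1.14/√0.53) = 1 − Φ(1.5659). So
  P(M_{0.53} ≥ 1.14) = 2(1 − Φ(1.5659)) ≈ 0.1174.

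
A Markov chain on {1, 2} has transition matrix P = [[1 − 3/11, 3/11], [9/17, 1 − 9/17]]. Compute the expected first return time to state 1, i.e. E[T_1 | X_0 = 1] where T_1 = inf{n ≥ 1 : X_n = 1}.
E[T_1 | X_0 = 1] = 1/π_1 = 50/33

For an irreducible recurrent Markov chain with stationary distribution π, E[T_i | X_0 = i] = 1/π_i (Kac's formula). Here π_1 = (9/17)/(3/11 + 9/17) = (9/17)/(150/187) = 33/50, so E[T_1 | X_0 = 1] = 1/π_1 = (3/11 + 9/17)/(9/17) = (150/187)/(9/17) = 50/33.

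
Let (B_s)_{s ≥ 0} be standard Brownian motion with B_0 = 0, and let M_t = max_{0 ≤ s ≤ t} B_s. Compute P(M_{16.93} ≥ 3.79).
P(M_{16.93} ≥ 3.79) = 2·P(B_{16.93} ≥ 3.79) = 2(1 − Φ(3.79/√16.93)) ≈ 0.3570

By the reflection principle for Brownian motion, P(M_t ≥ a) = 2 · P(B_t ≥ a) for a ≥ 0. Since B_t ~ N(0, t), P(B_t ≥ 3.79) = 1 − Φ(3.79/√t) = 1 − Φ(3.79/√16.93) = 1 − Φ(0.9211). So
  P(M_{16.93} ≥ 3.79) = 2(1 − Φ(0.9211)) ≈ 0.3570.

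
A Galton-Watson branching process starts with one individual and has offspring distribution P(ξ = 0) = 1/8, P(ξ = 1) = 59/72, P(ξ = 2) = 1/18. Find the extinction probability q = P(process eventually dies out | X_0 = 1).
q = 1

Mean offspring μ = 0·1/8 + 1·59/72 + 2·1/18 = 67/72 ≤ 1. For μ ≤ 1 with offspring not concentrated at 1, the Galton-Watson process goes extinct almost surely, so q = 1.
(Algebraic check: The pgf is f(s) = 1/8 + 59/72·s + 1/18·s². The extinction probability q is the smallest fixed point of f in [0, 1]. Setting s = f(s):
  1/18·s² + (59/72 − 1)·s + 1/8 = 0
  1/18·s² − (1/8 + 1/18)·s + 1/8 = 0
which factors as (s − 1)·(1/18·s − 1/8) = 0, giving roots s = 1 and s = (1/8)/(1/18) = 9/4. Since 9/4 ≥ 1, the smallest root in [0, 1] is s = 1.)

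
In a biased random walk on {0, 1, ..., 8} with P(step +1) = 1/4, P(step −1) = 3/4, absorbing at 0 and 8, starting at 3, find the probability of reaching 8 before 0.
P(hit 8 before 0) = (1 − (3)^3) / (1 − (3)^8) = 13/3280

Let u_k denote P(reach 8 before 0 | start at k). Boundary: u_0 = 0, u_8 = 1. Recurrence: u_k = 1/4·u_{k+1} + 3/4·u_{k-1} for 1 ≤ k ≤ 7. Try u_k = A + B·r^k with r = q/p = (3/4)/(1/4) = 3. Substitution satisfies the recurrence; boundary conditions give:
  u_k = (1 − r^k) / (1 − r^N) = (1 − (3)^3) / (1 − (3)^8) = 13/3280.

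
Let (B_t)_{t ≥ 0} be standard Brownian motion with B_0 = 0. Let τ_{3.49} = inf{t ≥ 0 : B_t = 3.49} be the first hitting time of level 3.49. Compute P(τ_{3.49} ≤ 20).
P(τ_{3.49} ≤ 20) = 2(1 − Φ(3.49/√20)) = 2(1 − Φ(0.7804)) ≈ 0.4352

By the reflection principle for standard BM, P(τ_b ≤ t) = 2 · P(B_t ≥ b). Since B_t ~ N(0, t), P(B_t ≥ 3.49) = 1 − Φ(3.49/√t) = 1 − Φ(3.49/√20) = 1 − Φ(0.7804) ≈ 0.21758. Doubling: P(τ_{3.49} ≤ 20) ≈ 2 · 0.21758 = 0.43516 ≈ 0.4352.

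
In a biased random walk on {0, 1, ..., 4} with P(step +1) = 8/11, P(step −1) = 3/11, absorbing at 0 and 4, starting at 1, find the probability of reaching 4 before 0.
P(hit 4 before 0) = (1 − (3/8)^1) / (1 − (3/8)^4) = 512/803

Let u_k denote P(reach 4 before 0 | start at k). Boundary: u_0 = 0, u_4 = 1. Recurrence: u_k = 8/11·u_{k+1} + 3/11·u_{k-1} for 1 ≤ k ≤ 3. Try u_k = A + B·r^k with r = q/p = (3/11)/(8/11) = 3/8. Substitution satisfies the recurrence; boundary conditions give:
  u_k = (1 − r^k) / (1 − r^N) = (1 − (3/8)^1) / (1 − (3/8)^4) = 512/803.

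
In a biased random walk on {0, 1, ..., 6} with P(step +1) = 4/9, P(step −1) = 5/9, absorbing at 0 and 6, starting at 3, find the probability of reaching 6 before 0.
P(hit 6 before 0) = (1 − (5/4)^3) / (1 − (5/4)^6) = 64/189

Let u_k denote P(reach 6 before 0 | start at k). Boundary: u_0 = 0, u_6 = 1. Recurrence: u_k = 4/9·u_{k+1} + 5/9·u_{k-1} for 1 ≤ k ≤ 5. Try u_k = A + B·r^k with r = q/p = (5/9)/(4/9) = 5/4. Substitution satisfies the recurrence; boundary conditions give:
  u_k = (1 − r^k) / (1 − r^N) = (1 − (5/4)^3) / (1 − (5/4)^6) = 64/189.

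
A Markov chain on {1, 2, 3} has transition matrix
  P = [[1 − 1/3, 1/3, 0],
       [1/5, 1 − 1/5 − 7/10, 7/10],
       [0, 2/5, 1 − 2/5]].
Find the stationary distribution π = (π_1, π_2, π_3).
π = (12/67, 20/67, 35/67)

This is a birth-death chain on three states, which satisfies detailed balance: π_1 · P_{12} = π_2 · P_{21} and π_2 · P_{23} = π_3 · P_{32}.
From π_1 · 1/3 = π_2 · 1/5: π_2/π_1 = (1/3)/(1/5) = 5/3.
From π_2 · 7/10 = π_3 · 2/5: π_3/π_2 = (7/10)/(2/5) = 7/4.
Take π_1 proportional to 1; then unnormalized π = (1, 5/3, 35/12). Normalize by dividing by the sum 67/12:
  π = (12/67, 20/67, 35/67).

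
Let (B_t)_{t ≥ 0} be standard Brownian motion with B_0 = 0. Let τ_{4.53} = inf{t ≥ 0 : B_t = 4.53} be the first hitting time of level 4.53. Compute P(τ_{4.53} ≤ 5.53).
P(τ_{4.53} ≤ 5.53) = 2(1 − Φ(4.53/√5.53)) = 2(1 − Φ(1.9264)) ≈ 0.0541

By the reflection principle for standard BM, P(τ_b ≤ t) = 2 · P(B_t ≥ b). Since B_t ~ N(0, t), P(B_t ≥ 4.53) = 1 − Φ(4.53/√t) = 1 − Φ(4.53/√5.53) = 1 − Φ(1.9264) ≈ 0.02703. Doubling: P(τ_{4.53} ≤ 5.53) ≈ 2 · 0.02703 = 0.05406 ≈ 0.0541.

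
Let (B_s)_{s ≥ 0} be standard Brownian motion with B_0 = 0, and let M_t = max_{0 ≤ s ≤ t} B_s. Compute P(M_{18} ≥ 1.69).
P(M_{18} ≥ 1.69) = 2·P(B_{18} ≥ 1.69) = 2(1 − Φ(1.69/√18)) ≈ 0.6904

By the reflection principle for Brownian motion, P(M_t ≥ a) = 2 · P(B_t ≥ a) for a ≥ 0. Since B_t ~ N(0, t), P(B_t ≥ 1.69) = 1 − Φ(1.69/√t) = 1 − Φ(1.69/√18) = 1 − Φ(0.3983). So
  P(M_{18} ≥ 1.69) = 2(1 − Φ(0.3983)) ≈ 0.6904.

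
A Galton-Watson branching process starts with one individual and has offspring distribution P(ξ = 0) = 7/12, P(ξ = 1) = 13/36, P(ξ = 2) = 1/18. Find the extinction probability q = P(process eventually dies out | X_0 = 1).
q = 1

Mean offspring μ = 0·7/12 + 1·13/36 + 2·1/18 = 17/36 ≤ 1. For μ ≤ 1 with offspring not concentrated at 1, the Galton-Watson process goes extinct almost surely, so q = 1.
(Algebraic check: The pgf is f(s) = 7/12 + 13/36·s + 1/18·s². The extinction probability q is the smallest fixed point of f in [0, 1]. Setting s = f(s):
  1/18·s² + (13/36 − 1)·s + 7/12 = 0
  1/18·s² − (7/12 + 1/18)·s + 7/12 = 0
which factors as (s − 1)·(1/18·s − 7/12) = 0, giving roots s = 1 and s = (7/12)/(1/18) = 21/2. Since 21/2 ≥ 1, the smallest root in [0, 1] is s = 1.)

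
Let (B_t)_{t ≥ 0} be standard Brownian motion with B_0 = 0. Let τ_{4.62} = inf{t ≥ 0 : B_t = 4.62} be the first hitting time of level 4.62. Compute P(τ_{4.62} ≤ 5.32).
P(τ_{4.62} ≤ 5.32) = 2(1 − Φ(4.62/√5.32)) = 2(1 − Φ(2.0030)) ≈ 0.0452

By the reflection principle for standard BM, P(τ_b ≤ t) = 2 · P(B_t ≥ b). Since B_t ~ N(0, t), P(B_t ≥ 4.62) = 1 − Φ(4.62/√t) = 1 − Φ(4.62/√5.32) = 1 − Φ(2.0030) ≈ 0.02259. Doubling: P(τ_{4.62} ≤ 5.32) ≈ 2 · 0.02259 = 0.04518 ≈ 0.0452.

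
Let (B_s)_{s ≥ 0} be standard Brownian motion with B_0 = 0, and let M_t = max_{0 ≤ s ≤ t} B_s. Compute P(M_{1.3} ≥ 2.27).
P(M_{1.3} ≥ 2.27) = 2·P(B_{1.3} ≥ 2.27) = 2(1 − Φ(2.27/√1.3)) ≈ 0.0465

By the reflection principle for Brownian motion, P(M_t ≥ a) = 2 · P(B_t ≥ a) for a ≥ 0. Since B_t ~ N(0, t), P(B_t ≥ 2.27) = 1 − Φ(2.27/√t) = 1 − Φ(2.27/√1.3) = 1 − Φ(1.9909). So
  P(M_{1.3} ≥ 2.27) = 2(1 − Φ(1.9909)) ≈ 0.0465.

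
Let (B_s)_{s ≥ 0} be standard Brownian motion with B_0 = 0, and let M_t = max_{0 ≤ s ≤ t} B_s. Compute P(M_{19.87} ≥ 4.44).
P(M_{19.87} ≥ 4.44) = 2·P(B_{19.87} ≥ 4.44) = 2(1 − Φ(4.44/√19.87)) ≈ 0.3192

By the reflection principle for Brownian motion, P(M_t ≥ a) = 2 · P(B_t ≥ a) for a ≥ 0. Since B_t ~ N(0, t), P(B_t ≥ 4.44) = 1 − Φ(4.44/√t) = 1 − Φ(4.44/√19.87) = 1 − Φ(0.9961). So
  P(M_{19.87} ≥ 4.44) = 2(1 − Φ(0.9961)) ≈ 0.3192.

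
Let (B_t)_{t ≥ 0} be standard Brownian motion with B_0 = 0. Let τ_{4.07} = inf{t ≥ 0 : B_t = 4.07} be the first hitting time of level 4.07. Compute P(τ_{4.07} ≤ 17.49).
P(τ_{4.07} ≤ 17.49) = 2(1 − Φ(4.07/√17.49)) = 2(1 − Φ(0.9732)) ≈ 0.3305

By the reflection principle for standard BM, P(τ_b ≤ t) = 2 · P(B_t ≥ b). Since B_t ~ N(0, t), P(B_t ≥ 4.07) = 1 − Φ(4.07/√t) = 1 − Φ(4.07/√17.49) = 1 − Φ(0.9732) ≈ 0.16523. Doubling: P(τ_{4.07} ≤ 17.49) ≈ 2 · 0.16523 = 0.33046 ≈ 0.3305.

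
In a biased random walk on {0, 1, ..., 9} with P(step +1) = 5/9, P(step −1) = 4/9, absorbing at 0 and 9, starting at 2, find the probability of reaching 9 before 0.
P(hit 9 before 0) = (1 − (4/5)^2) / (1 − (4/5)^9) = 703125/1690981

Let u_k denote P(reach 9 before 0 | start at k). Boundary: u_0 = 0, u_9 = 1. Recurrence: u_k = 5/9·u_{k+1} + 4/9·u_{k-1} for 1 ≤ k ≤ 8. Try u_k = A + B·r^k with r = q/p = (4/9)/(5/9) = 4/5. Substitution satisfies the recurrence; boundary conditions give:
  u_k = (1 − r^k) / (1 − r^N) = (1 − (4/5)^2) / (1 − (4/5)^9) = 703125/1690981.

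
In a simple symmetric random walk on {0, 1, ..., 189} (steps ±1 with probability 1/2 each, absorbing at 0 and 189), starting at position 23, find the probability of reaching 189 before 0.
P(hit 189 before 0) = 23/189

Let u_k = P(hit 189 before 0 | start at k). Then u_0 = 0, u_189 = 1, and u_k = u_{k-1}/2 + u_{k+1}/2 for 1 ≤ k ≤ 188. This harmonic recurrence is solved by u_k = k/189, giving u_23 = 23/189.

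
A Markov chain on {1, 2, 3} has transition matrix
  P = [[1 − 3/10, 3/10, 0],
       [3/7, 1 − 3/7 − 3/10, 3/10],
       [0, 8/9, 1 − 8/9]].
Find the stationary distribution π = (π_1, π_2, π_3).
π = (800/1549, 560/1549, 189/1549)

This is a birth-death chain on three states, which satisfies detailed balance: π_1 · P_{12} = π_2 · P_{21} and π_2 · P_{23} = π_3 · P_{32}.
From π_1 · 3/10 = π_2 · 3/7: π_2/π_1 = (3/10)/(3/7) = 7/10.
From π_2 · 3/10 = π_3 · 8/9: π_3/π_2 = (3/10)/(8/9) = 27/80.
Take π_1 proportional to 1; then unnormalized π = (1, 7/10, 189/800). Normalize by dividing by the sum 1549/800:
  π = (800/1549, 560/1549, 189/1549).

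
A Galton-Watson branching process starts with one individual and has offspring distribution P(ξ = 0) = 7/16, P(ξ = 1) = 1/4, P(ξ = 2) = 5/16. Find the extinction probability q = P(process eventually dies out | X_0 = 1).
q = 1

Mean offspring μ = 0·7/16 + 1·1/4 + 2·5/16 = 7/8 ≤ 1. For μ ≤ 1 with offspring not concentrated at 1, the Galton-Watson process goes extinct almost surely, so q = 1.
(Algebraic check: The pgf is f(s) = 7/16 + 1/4·s + 5/16·s². The extinction probability q is the smallest fixed point of f in [0, 1]. Setting s = f(s):
  5/16·s² + (1/4 − 1)·s + 7/16 = 0
  5/16·s² − (7/16 + 5/16)·s + 7/16 = 0
which factors as (s − 1)·(5/16·s − 7/16) = 0, giving roots s = 1 and s = (7/16)/(5/16) = 7/5. Since 7/5 ≥ 1, the smallest root in [0, 1] is s = 1.)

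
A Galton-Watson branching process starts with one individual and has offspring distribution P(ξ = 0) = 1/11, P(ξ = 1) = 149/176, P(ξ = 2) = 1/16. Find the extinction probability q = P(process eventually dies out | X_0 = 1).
q = 1

Mean offspring μ = 0·1/11 + 1·149/176 + 2·1/16 = 171/176 ≤ 1. For μ ≤ 1 with offspring not concentrated at 1, the Galton-Watson process goes extinct almost surely, so q = 1.
(Algebraic check: The pgf is f(s) = 1/11 + 149/176·s + 1/16·s². The extinction probability q is the smallest fixed point of f in [0, 1]. Setting s = f(s):
  1/16·s² + (149/176 − 1)·s + 1/11 = 0
  1/16·s² − (1/11 + 1/16)·s + 1/11 = 0
which factors as (s − 1)·(1/16·s − 1/11) = 0, giving roots s = 1 and s = (1/11)/(1/16) = 16/11. Since 16/11 ≥ 1, the smallest root in [0, 1] is s = 1.)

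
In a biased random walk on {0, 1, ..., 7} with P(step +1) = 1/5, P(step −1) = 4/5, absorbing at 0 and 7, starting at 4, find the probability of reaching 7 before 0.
P(hit 7 before 0) = (1 − (4)^4) / (1 − (4)^7) = 85/5461

Let u_k denote P(reach 7 before 0 | start at k). Boundary: u_0 = 0, u_7 = 1. Recurrence: u_k = 1/5·u_{k+1} + 4/5·u_{k-1} for 1 ≤ k ≤ 6. Try u_k = A + B·r^k with r = q/p = (4/5)/(1/5) = 4. Substitution satisfies the recurrence; boundary conditions give:
  u_k = (1 − r^k) / (1 − r^N) = (1 − (4)^4) / (1 − (4)^7) = 85/5461.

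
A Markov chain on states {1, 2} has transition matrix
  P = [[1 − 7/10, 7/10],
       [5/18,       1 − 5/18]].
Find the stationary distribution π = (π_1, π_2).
π_1 = 25/88, π_2 = 63/88

Solve πP = π with π_1 + π_2 = 1. From πP = π: π_1 · (1 − 7/10) + π_2 · 5/18 = π_1 ⇒ π_2 · 5/18 = π_1 · 7/10 ⇒ π_2/π_1 = (7/10)/(5/18) = 63/25. Together with π_1 + π_2 = 1:
  π_1 = (5/18)/(7/10 + 5/18) = (5/18)/(44/45) = 25/88,
  π_2 = (7/10)/(7/10 + 5/18) = (7/10)/(44/45) = 63/88.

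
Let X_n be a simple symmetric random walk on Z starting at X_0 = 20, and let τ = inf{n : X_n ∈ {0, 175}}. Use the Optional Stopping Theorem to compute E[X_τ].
E[X_τ] = 20

X_n is a martingale and τ is a bounded-mean stopping time (indeed τ is finite a.s. with bounded expectation since the walk is in a bounded region). By the OST, E[X_τ] = E[X_0] = 20. Equivalently: E[X_τ] = 175 · P(hit 175 first) + 0 · P(hit 0 first) = 175 · (20/175) = 20.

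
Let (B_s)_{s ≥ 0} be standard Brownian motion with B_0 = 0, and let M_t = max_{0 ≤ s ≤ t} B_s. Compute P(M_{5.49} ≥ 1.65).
P(M_{5.49} ≥ 1.65) = 2·P(B_{5.49} ≥ 1.65) = 2(1 − Φ(1.65/√5.49)) ≈ 0.4813

By the reflection principle for Brownian motion, P(M_t ≥ a) = 2 · P(B_t ≥ a) for a ≥ 0. Since B_t ~ N(0, t), P(B_t ≥ 1.65) = 1 − Φ(1.65/√t) = 1 − Φ(1.65/√5.49) = 1 − Φ(0.7042). So
  P(M_{5.49} ≥ 1.65) = 2(1 − Φ(0.7042)) ≈ 0.4813.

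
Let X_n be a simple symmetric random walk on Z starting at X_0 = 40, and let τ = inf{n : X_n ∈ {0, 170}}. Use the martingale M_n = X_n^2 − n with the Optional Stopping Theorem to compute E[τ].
E[τ] = 5200

M_n = X_n^2 − n is a martingale (since E[X_{n+1}^2 | F_n] = X_n^2 + 1). By OST (τ has finite mean in a bounded region), E[M_τ] = E[M_0] = X_0^2 − 0 = 40^2 = 1600. Also E[M_τ] = E[X_τ^2] − E[τ]. The walk exits at 0 or 170, with P(hit 170 first) = 40/170, so E[X_τ^2] = 170^2 · 40/170 + 0 = 6800. Thus E[τ] = E[X_τ^2] − E[M_τ] = 6800 − 1600 = 5200 = 40(170 − 40) = 5200.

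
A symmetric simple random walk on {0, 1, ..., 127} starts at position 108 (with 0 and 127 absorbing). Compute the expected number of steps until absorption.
E[τ | X_0 = 108] = 2052

Let v_k = E[τ | X_0 = k]. Boundary: v_0 = v_127 = 0. Recurrence: v_k = 1 + (v_{k-1} + v_{k+1})/2 for 1 ≤ k ≤ 126. The particular solution to v_k − (v_{k-1} + v_{k+1})/2 = 1 is v_k = −k^2. Adding homogeneous solution A + B k and matching boundaries gives v_k = k (127 − k). Substituting k = 108: v_108 = 108 · 19 = 2052.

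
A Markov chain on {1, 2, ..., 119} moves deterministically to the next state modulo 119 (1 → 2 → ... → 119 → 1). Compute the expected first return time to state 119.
E[T_119 | X_0 = 119] = 119

The chain cycles deterministically, so starting at state 119 it returns in exactly 119 steps. Equivalently, the stationary distribution is uniform π_j = 1/119 for every state j, so by Kac's formula E[T_119] = 1/π_119 = 119.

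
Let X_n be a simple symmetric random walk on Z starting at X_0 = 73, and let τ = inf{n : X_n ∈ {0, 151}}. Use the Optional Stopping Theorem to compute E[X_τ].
E[X_τ] = 73

X_n is a martingale and τ is a bounded-mean stopping time (indeed τ is finite a.s. with bounded expectation since the walk is in a bounded region). By the OST, E[X_τ] = E[X_0] = 73. Equivalently: E[X_τ] = 151 · P(hit 151 first) + 0 · P(hit 0 first) = 151 · (73/151) = 73.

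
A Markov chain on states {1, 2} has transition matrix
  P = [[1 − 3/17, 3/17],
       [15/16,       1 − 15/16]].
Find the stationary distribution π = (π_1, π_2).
π_1 = 85/101, π_2 = 16/101

Solve πP = π with π_1 + π_2 = 1. From πP = π: π_1 · (1 − 3/17) + π_2 · 15/16 = π_1 ⇒ π_2 · 15/16 = π_1 · 3/17 ⇒ π_2/π_1 = (3/17)/(15/16) = 16/85. Together with π_1 + π_2 = 1:
  π_1 = (15/16)/(3/17 + 15/16) = (15/16)/(303/272) = 85/101,
  π_2 = (3/17)/(3/17 + 15/16) = (3/17)/(303/272) = 16/101.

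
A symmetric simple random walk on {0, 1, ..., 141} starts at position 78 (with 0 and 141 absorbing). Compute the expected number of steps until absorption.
E[τ | X_0 = 78] = 4914

Let v_k = E[τ | X_0 = k]. Boundary: v_0 = v_141 = 0. Recurrence: v_k = 1 + (v_{k-1} + v_{k+1})/2 for 1 ≤ k ≤ 140. The particular solution to v_k − (v_{k-1} + v_{k+1})/2 = 1 is v_k = −k^2. Adding homogeneous solution A + B k and matching boundaries gives v_k = k (141 − k). Substituting k = 78: v_78 = 78 · 63 = 4914.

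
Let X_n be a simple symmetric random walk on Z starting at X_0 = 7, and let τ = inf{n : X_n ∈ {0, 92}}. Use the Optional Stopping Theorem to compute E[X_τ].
E[X_τ] = 7

X_n is a martingale and τ is a bounded-mean stopping time (indeed τ is finite a.s. with bounded expectation since the walk is in a bounded region). By the OST, E[X_τ] = E[X_0] = 7. Equivalently: E[X_τ] = 92 · P(hit 92 first) + 0 · P(hit 0 first) = 92 · (7/92) = 7.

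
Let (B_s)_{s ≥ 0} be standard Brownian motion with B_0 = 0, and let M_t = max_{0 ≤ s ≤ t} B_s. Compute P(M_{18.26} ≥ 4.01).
P(M_{18.26} ≥ 4.01) = 2·P(B_{18.26} ≥ 4.01) = 2(1 − Φ(4.01/√18.26)) ≈ 0.3480

By the reflection principle for Brownian motion, P(M_t ≥ a) = 2 · P(B_t ≥ a) for a ≥ 0. Since B_t ~ N(0, t), P(B_t ≥ 4.01) = 1 − Φ(4.01/√t) = 1 − Φ(4.01/√18.26) = 1 − Φ(0.9384). So
  P(M_{18.26} ≥ 4.01) = 2(1 − Φ(0.9384)) ≈ 0.3480.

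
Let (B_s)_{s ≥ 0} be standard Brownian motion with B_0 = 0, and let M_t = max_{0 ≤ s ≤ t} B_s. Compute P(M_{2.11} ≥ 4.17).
P(M_{2.11} ≥ 4.17) = 2·P(B_{2.11} ≥ 4.17) = 2(1 − Φ(4.17/√2.11)) ≈ 0.0041

By the reflection principle for Brownian motion, P(M_t ≥ a) = 2 · P(B_t ≥ a) for a ≥ 0. Since B_t ~ N(0, t), P(B_t ≥ 4.17) = 1 − Φ(4.17/√t) = 1 − Φ(4.17/√2.11) = 1 − Φ(2.8707). So
  P(M_{2.11} ≥ 4.17) = 2(1 − Φ(2.8707)) ≈ 0.0041.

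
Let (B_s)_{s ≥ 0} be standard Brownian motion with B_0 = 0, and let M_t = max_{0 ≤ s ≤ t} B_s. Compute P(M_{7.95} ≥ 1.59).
P(M_{7.95} ≥ 1.59) = 2·P(B_{7.95} ≥ 1.59) = 2(1 − Φ(1.59/√7.95)) ≈ 0.5728

By the reflection principle for Brownian motion, P(M_t ≥ a) = 2 · P(B_t ≥ a) for a ≥ 0. Since B_t ~ N(0, t), P(B_t ≥ 1.59) = 1 − Φ(1.59/√t) = 1 − Φ(1.59/√7.95) = 1 − Φ(0.5639). So
  P(M_{7.95} ≥ 1.59) = 2(1 − Φ(0.5639)) ≈ 0.5728.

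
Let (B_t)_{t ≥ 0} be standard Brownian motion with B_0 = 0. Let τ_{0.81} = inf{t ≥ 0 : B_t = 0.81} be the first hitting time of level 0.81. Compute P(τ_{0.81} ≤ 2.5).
P(τ_{0.81} ≤ 2.5) = 2(1 − Φ(0.81/√2.5)) = 2(1 − Φ(0.5123)) ≈ 0.6084

By the reflection principle for standard BM, P(τ_b ≤ t) = 2 · P(B_t ≥ b). Since B_t ~ N(0, t), P(B_t ≥ 0.81) = 1 − Φ(0.81/√t) = 1 − Φ(0.81/√2.5) = 1 − Φ(0.5123) ≈ 0.30422. Doubling: P(τ_{0.81} ≤ 2.5) ≈ 2 · 0.30422 = 0.60844 ≈ 0.6084.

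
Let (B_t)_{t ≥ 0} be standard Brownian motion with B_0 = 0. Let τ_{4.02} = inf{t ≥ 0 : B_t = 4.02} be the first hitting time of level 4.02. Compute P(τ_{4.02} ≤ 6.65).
P(τ_{4.02} ≤ 6.65) = 2(1 − Φ(4.02/√6.65)) = 2(1 − Φ(1.5589)) ≈ 0.1190

By the reflection principle for standard BM, P(τ_b ≤ t) = 2 · P(B_t ≥ b). Since B_t ~ N(0, t), P(B_t ≥ 4.02) = 1 − Φ(4.02/√t) = 1 − Φ(4.02/√6.65) = 1 − Φ(1.5589) ≈ 0.05951. Doubling: P(τ_{4.02} ≤ 6.65) ≈ 2 · 0.05951 = 0.11902 ≈ 0.1190.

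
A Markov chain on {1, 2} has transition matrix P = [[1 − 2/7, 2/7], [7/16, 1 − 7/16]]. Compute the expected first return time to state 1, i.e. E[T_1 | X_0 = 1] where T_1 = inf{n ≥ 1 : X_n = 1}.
E[T_1 | X_0 = 1] = 1/π_1 = 81/49

For an irreducible recurrent Markov chain with stationary distribution π, E[T_i | X_0 = i] = 1/π_i (Kac's formula). Here π_1 = (7/16)/(2/7 + 7/16) = (7/16)/(81/112) = 49/81, so E[T_1 | X_0 = 1] = 1/π_1 = (2/7 + 7/16)/(7/16) = (81/112)/(7/16) = 81/49.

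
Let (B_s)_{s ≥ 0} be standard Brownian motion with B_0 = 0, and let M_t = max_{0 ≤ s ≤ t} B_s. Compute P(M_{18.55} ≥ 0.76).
P(M_{18.55} ≥ 0.76) = 2·P(B_{18.55} ≥ 0.76) = 2(1 − Φ(0.76/√18.55)) ≈ 0.8599

By the reflection principle for Brownian motion, P(M_t ≥ a) = 2 · P(B_t ≥ a) for a ≥ 0. Since B_t ~ N(0, t), P(B_t ≥ 0.76) = 1 − Φ(0.76/√t) = 1 − Φ(0.76/√18.55) = 1 − Φ(0.1765). So
  P(M_{18.55} ≥ 0.76) = 2(1 − Φ(0.1765)) ≈ 0.8599.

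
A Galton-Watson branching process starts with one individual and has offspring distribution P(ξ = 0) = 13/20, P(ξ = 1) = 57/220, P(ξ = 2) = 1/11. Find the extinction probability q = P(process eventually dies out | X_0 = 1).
q = 1

Mean offspring μ = 0·13/20 + 1·57/220 + 2·1/11 = 97/220 ≤ 1. For μ ≤ 1 with offspring not concentrated at 1, the Galton-Watson process goes extinct almost surely, so q = 1.
(Algebraic check: The pgf is f(s) = 13/20 + 57/220·s + 1/11·s². The extinction probability q is the smallest fixed point of f in [0, 1]. Setting s = f(s):
  1/11·s² + (57/220 − 1)·s + 13/20 = 0
  1/11·s² − (13/20 + 1/11)·s + 13/20 = 0
which factors as (s − 1)·(1/11·s − 13/20) = 0, giving roots s = 1 and s = (13/20)/(1/11) = 143/20. Since 143/20 ≥ 1, the smallest root in [0, 1] is s = 1.)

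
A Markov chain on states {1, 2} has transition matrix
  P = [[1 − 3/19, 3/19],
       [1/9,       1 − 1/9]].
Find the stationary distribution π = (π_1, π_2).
π_1 = 19/46, π_2 = 27/46

Solve πP = π with π_1 + π_2 = 1. From πP = π: π_1 · (1 − 3/19) + π_2 · 1/9 = π_1 ⇒ π_2 · 1/9 = π_1 · 3/19 ⇒ π_2/π_1 = (3/19)/(1/9) = 27/19. Together with π_1 + π_2 = 1:
  π_1 = (1/9)/(3/19 + 1/9) = (1/9)/(46/171) = 19/46,
  π_2 = (3/19)/(3/19 + 1/9) = (3/19)/(46/171) = 27/46.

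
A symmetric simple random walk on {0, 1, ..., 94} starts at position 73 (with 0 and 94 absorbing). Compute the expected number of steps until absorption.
E[τ | X_0 = 73] = 1533

Let v_k = E[τ | X_0 = k]. Boundary: v_0 = v_94 = 0. Recurrence: v_k = 1 + (v_{k-1} + v_{k+1})/2 for 1 ≤ k ≤ 93. The particular solution to v_k − (v_{k-1} + v_{k+1})/2 = 1 is v_k = −k^2. Adding homogeneous solution A + B k and matching boundaries gives v_k = k (94 − k). Substituting k = 73: v_73 = 73 · 21 = 1533.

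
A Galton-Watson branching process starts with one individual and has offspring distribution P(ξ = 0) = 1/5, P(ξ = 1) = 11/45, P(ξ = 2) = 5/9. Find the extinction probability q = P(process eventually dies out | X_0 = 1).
q = 9/25

The pgf is f(s) = 1/5 + 11/45·s + 5/9·s². The extinction probability q is the smallest fixed point of f in [0, 1]. Setting s = f(s):
  5/9·s² + (11/45 − 1)·s + 1/5 = 0
  5/9·s² − (1/5 + 5/9)·s + 1/5 = 0
which factors as (s − 1)·(5/9·s − 1/5) = 0, giving roots s = 1 and s = (1/5)/(5/9) = 9/25.
Mean offspring μ = 11/45 + 2·5/9 = 61/45 > 1 (supercritical), so q < 1. The extinction probability is the smaller root: q = (1/5)/(5/9) = 9/25.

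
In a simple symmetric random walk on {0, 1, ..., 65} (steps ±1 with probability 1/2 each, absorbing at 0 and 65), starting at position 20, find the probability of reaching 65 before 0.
P(hit 65 before 0) = 20/65 = 4/13

Let u_k = P(hit 65 before 0 | start at k). Then u_0 = 0, u_65 = 1, and u_k = u_{k-1}/2 + u_{k+1}/2 for 1 ≤ k ≤ 64. This harmonic recurrence is solved by u_k = k/65, giving u_20 = 20/65 = 4/13.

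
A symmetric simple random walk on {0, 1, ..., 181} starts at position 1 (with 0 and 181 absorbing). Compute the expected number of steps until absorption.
E[τ | X_0 = 1] = 180

Let v_k = E[τ | X_0 = k]. Boundary: v_0 = v_181 = 0. Recurrence: v_k = 1 + (v_{k-1} + v_{k+1})/2 for 1 ≤ k ≤ 180. The particular solution to v_k − (v_{k-1} + v_{k+1})/2 = 1 is v_k = −k^2. Adding homogeneous solution A + B k and matching boundaries gives v_k = k (181 − k). Substituting k = 1: v_1 = 1 · 180 = 180.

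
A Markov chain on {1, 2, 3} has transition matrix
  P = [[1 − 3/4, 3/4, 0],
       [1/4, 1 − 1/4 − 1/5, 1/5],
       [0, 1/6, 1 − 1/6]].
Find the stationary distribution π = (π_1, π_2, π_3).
π = (5/38, 15/38, 9/19)

This is a birth-death chain on three states, which satisfies detailed balance: π_1 · P_{12} = π_2 · P_{21} and π_2 · P_{23} = π_3 · P_{32}.
From π_1 · 3/4 = π_2 · 1/4: π_2/π_1 = (3/4)/(1/4) = 3.
From π_2 · 1/5 = π_3 · 1/6: π_3/π_2 = (1/5)/(1/6) = 6/5.
Take π_1 proportional to 1; then unnormalized π = (1, 3, 18/5). Normalize by dividing by the sum 38/5:
  π = (5/38, 15/38, 9/19).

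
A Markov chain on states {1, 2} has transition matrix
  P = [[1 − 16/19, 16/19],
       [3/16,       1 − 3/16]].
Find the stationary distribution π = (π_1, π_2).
π_1 = 57/313, π_2 = 256/313

Solve πP = π with π_1 + π_2 = 1. From πP = π: π_1 · (1 − 16/19) + π_2 · 3/16 = π_1 ⇒ π_2 · 3/16 = π_1 · 16/19 ⇒ π_2/π_1 = (16/19)/(3/16) = 256/57. Together with π_1 + π_2 = 1:
  π_1 = (3/16)/(16/19 + 3/16) = (3/16)/(313/304) = 57/313,
  π_2 = (16/19)/(16/19 + 3/16) = (16/19)/(313/304) = 256/313.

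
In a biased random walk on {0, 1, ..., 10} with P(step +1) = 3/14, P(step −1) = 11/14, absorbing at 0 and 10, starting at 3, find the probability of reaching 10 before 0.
P(hit 10 before 0) = (1 − (11/3)^3) / (1 − (11/3)^10) = 356481/3242170694

Let u_k denote P(reach 10 before 0 | start at k). Boundary: u_0 = 0, u_10 = 1. Recurrence: u_k = 3/14·u_{k+1} + 11/14·u_{k-1} for 1 ≤ k ≤ 9. Try u_k = A + B·r^k with r = q/p = (11/14)/(3/14) = 11/3. Substitution satisfies the recurrence; boundary conditions give:
  u_k = (1 − r^k) / (1 − r^N) = (1 − (11/3)^3) / (1 − (11/3)^10) = 356481/3242170694.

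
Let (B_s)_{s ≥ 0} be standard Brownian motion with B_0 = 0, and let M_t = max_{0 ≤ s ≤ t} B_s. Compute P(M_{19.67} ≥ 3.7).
P(M_{19.67} ≥ 3.7) = 2·P(B_{19.67} ≥ 3.7) = 2(1 − Φ(3.7/√19.67)) ≈ 0.4041

By the reflection principle for Brownian motion, P(M_t ≥ a) = 2 · P(B_t ≥ a) for a ≥ 0. Since B_t ~ N(0, t), P(B_t ≥ 3.7) = 1 − Φ(3.7/√t) = 1 − Φ(3.7/√19.67) = 1 − Φ(0.8343). So
  P(M_{19.67} ≥ 3.7) = 2(1 − Φ(0.8343)) ≈ 0.4041.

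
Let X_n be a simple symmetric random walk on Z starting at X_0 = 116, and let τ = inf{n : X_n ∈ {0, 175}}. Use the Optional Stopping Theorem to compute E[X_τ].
E[X_τ] = 116

X_n is a martingale and τ is a bounded-mean stopping time (indeed τ is finite a.s. with bounded expectation since the walk is in a bounded region). By the OST, E[X_τ] = E[X_0] = 116. Equivalently: E[X_τ] = 175 · P(hit 175 first) + 0 · P(hit 0 first) = 175 · (116/175) = 116.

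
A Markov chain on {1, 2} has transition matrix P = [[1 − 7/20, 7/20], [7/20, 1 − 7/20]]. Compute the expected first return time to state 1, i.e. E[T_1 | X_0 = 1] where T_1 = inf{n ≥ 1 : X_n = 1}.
E[T_1 | X_0 = 1] = 1/π_1 = 2

For an irreducible recurrent Markov chain with stationary distribution π, E[T_i | X_0 = i] = 1/π_i (Kac's formula). Here π_1 = (7/20)/(7/20 + 7/20) = (7/20)/(7/10) = 1/2, so E[T_1 | X_0 = 1] = 1/π_1 = (7/20 + 7/20)/(7/20) = (7/10)/(7/20) = 2.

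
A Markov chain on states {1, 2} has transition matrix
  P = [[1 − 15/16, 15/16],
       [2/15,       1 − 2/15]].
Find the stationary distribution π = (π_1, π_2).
π_1 = 32/257, π_2 = 225/257

Solve πP = π with π_1 + π_2 = 1. From πP = π: π_1 · (1 − 15/16) + π_2 · 2/15 = π_1 ⇒ π_2 · 2/15 = π_1 · 15/16 ⇒ π_2/π_1 = (15/16)/(2/15) = 225/32. Together with π_1 + π_2 = 1:
  π_1 = (2/15)/(15/16 + 2/15) = (2/15)/(257/240) = 32/257,
  π_2 = (15/16)/(15/16 + 2/15) = (15/16)/(257/240) = 225/257.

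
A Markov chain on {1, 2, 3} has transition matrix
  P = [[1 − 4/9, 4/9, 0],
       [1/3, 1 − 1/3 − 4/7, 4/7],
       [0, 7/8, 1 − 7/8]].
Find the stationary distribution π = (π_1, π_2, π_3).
π = (49/157, 196/471, 128/471)

This is a birth-death chain on three states, which satisfies detailed balance: π_1 · P_{12} = π_2 · P_{21} and π_2 · P_{23} = π_3 · P_{32}.
From π_1 · 4/9 = π_2 · 1/3: π_2/π_1 = (4/9)/(1/3) = 4/3.
From π_2 · 4/7 = π_3 · 7/8: π_3/π_2 = (4/7)/(7/8) = 32/49.
Take π_1 proportional to 1; then unnormalized π = (1, 4/3, 128/147). Normalize by dividing by the sum 157/49:
  π = (49/157, 196/471, 128/471).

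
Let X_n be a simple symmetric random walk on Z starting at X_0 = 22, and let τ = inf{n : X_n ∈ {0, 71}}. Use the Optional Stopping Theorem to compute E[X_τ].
E[X_τ] = 22

X_n is a martingale and τ is a bounded-mean stopping time (indeed τ is finite a.s. with bounded expectation since the walk is in a bounded region). By the OST, E[X_τ] = E[X_0] = 22. Equivalently: E[X_τ] = 71 · P(hit 71 first) + 0 · P(hit 0 first) = 71 · (22/71) = 22.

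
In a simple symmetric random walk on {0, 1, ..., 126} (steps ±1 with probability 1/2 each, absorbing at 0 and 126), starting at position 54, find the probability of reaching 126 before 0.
P(hit 126 before 0) = 54/126 = 3/7

Let u_k = P(hit 126 before 0 | start at k). Then u_0 = 0, u_126 = 1, and u_k = u_{k-1}/2 + u_{k+1}/2 for 1 ≤ k ≤ 125. This harmonic recurrence is solved by u_k = k/126, giving u_54 = 54/126 = 3/7.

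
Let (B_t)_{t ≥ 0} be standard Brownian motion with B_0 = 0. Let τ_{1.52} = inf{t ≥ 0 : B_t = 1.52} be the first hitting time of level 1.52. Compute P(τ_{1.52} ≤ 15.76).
P(τ_{1.52} ≤ 15.76) = 2(1 − Φ(1.52/√15.76)) = 2(1 − Φ(0.3829)) ≈ 0.7018

By the reflection principle for standard BM, P(τ_b ≤ t) = 2 · P(B_t ≥ b). Since B_t ~ N(0, t), P(B_t ≥ 1.52) = 1 − Φ(1.52/√t) = 1 − Φ(1.52/√15.76) = 1 − Φ(0.3829) ≈ 0.35090. Doubling: P(τ_{1.52} ≤ 15.76) ≈ 2 · 0.35090 = 0.70180 ≈ 0.7018.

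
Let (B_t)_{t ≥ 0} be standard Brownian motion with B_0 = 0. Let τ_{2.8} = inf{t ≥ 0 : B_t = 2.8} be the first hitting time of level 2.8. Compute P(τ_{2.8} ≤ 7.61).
P(τ_{2.8} ≤ 7.61) = 2(1 − Φ(2.8/√7.61)) = 2(1 − Φ(1.0150)) ≈ 0.3101

By the reflection principle for standard BM, P(τ_b ≤ t) = 2 · P(B_t ≥ b). Since B_t ~ N(0, t), P(B_t ≥ 2.8) = 1 − Φ(2.8/√t) = 1 − Φ(2.8/√7.61) = 1 − Φ(1.0150) ≈ 0.15505. Doubling: P(τ_{2.8} ≤ 7.61) ≈ 2 · 0.15505 = 0.31010 ≈ 0.3101.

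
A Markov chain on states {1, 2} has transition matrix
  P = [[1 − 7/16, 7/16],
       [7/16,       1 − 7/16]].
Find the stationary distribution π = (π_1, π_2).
π_1 = 1/2, π_2 = 1/2

Solve πP = π with π_1 + π_2 = 1. From πP = π: π_1 · (1 − 7/16) + π_2 · 7/16 = π_1 ⇒ π_2 · 7/16 = π_1 · 7/16 ⇒ π_2/π_1 = (7/16)/(7/16) = 1. Together with π_1 + π_2 = 1:
  π_1 = (7/16)/(7/16 + 7/16) = (7/16)/(7/8) = 1/2,
  π_2 = (7/16)/(7/16 + 7/16) = (7/16)/(7/8) = 1/2.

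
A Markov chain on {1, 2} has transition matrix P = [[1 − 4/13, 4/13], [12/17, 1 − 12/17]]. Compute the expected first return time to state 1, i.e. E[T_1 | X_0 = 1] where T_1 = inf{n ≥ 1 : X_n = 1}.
E[T_1 | X_0 = 1] = 1/π_1 = 56/39

For an irreducible recurrent Markov chain with stationary distribution π, E[T_i | X_0 = i] = 1/π_i (Kac's formula). Here π_1 = (12/17)/(4/13 + 12/17) = (12/17)/(224/221) = 39/56, so E[T_1 | X_0 = 1] = 1/π_1 = (4/13 + 12/17)/(12/17) = (224/221)/(12/17) = 56/39.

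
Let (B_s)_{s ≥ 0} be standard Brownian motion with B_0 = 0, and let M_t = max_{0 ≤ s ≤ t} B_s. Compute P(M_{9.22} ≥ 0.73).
P(M_{9.22} ≥ 0.73) = 2·P(B_{9.22} ≥ 0.73) = 2(1 − Φ(0.73/√9.22)) ≈ 0.8100

By the reflection principle for Brownian motion, P(M_t ≥ a) = 2 · P(B_t ≥ a) for a ≥ 0. Since B_t ~ N(0, t), P(B_t ≥ 0.73) = 1 − Φ(0.73/√t) = 1 − Φ(0.73/√9.22) = 1 − Φ(0.2404). So
  P(M_{9.22} ≥ 0.73) = 2(1 − Φ(0.2404)) ≈ 0.8100.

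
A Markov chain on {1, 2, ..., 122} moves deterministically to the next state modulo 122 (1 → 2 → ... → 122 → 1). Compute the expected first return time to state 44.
E[T_44 | X_0 = 44] = 122

The chain cycles deterministically, so starting at state 44 it returns in exactly 122 steps. Equivalently, the stationary distribution is uniform π_j = 1/122 for every state j, so by Kac's formula E[T_44] = 1/π_44 = 122.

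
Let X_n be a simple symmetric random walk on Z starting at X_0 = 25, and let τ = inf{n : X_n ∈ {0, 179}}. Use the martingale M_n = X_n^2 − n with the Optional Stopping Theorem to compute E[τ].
E[τ] = 3850

M_n = X_n^2 − n is a martingale (since E[X_{n+1}^2 | F_n] = X_n^2 + 1). By OST (τ has finite mean in a bounded region), E[M_τ] = E[M_0] = X_0^2 − 0 = 25^2 = 625. Also E[M_τ] = E[X_τ^2] − E[τ]. The walk exits at 0 or 179, with P(hit 179 first) = 25/179, so E[X_τ^2] = 179^2 · 25/179 + 0 = 4475. Thus E[τ] = E[X_τ^2] − E[M_τ] = 4475 − 625 = 3850 = 25(179 − 25) = 3850.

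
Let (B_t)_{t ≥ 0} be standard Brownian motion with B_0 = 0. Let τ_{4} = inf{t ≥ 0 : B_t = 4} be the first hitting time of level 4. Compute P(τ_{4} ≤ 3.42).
P(τ_{4} ≤ 3.42) = 2(1 − Φ(4/√3.42)) = 2(1 − Φ(2.1630)) ≈ 0.0305

By the reflection principle for standard BM, P(τ_b ≤ t) = 2 · P(B_t ≥ b). Since B_t ~ N(0, t), P(B_t ≥ 4) = 1 − Φ(4/√t) = 1 − Φ(4/√3.42) = 1 − Φ(2.1630) ≈ 0.01527. Doubling: P(τ_{4} ≤ 3.42) ≈ 2 · 0.01527 = 0.03054 ≈ 0.0305.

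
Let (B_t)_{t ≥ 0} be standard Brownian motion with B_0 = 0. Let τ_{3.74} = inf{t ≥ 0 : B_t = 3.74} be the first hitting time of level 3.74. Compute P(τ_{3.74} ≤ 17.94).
P(τ_{3.74} ≤ 17.94) = 2(1 − Φ(3.74/√17.94)) = 2(1 − Φ(0.8830)) ≈ 0.3772

By the reflection principle for standard BM, P(τ_b ≤ t) = 2 · P(B_t ≥ b). Since B_t ~ N(0, t), P(B_t ≥ 3.74) = 1 − Φ(3.74/√t) = 1 − Φ(3.74/√17.94) = 1 − Φ(0.8830) ≈ 0.18862. Doubling: P(τ_{3.74} ≤ 17.94) ≈ 2 · 0.18862 = 0.37724 ≈ 0.3772.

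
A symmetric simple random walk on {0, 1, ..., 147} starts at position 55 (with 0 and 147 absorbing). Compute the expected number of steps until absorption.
E[τ | X_0 = 55] = 5060

Let v_k = E[τ | X_0 = k]. Boundary: v_0 = v_147 = 0. Recurrence: v_k = 1 + (v_{k-1} + v_{k+1})/2 for 1 ≤ k ≤ 146. The particular solution to v_k − (v_{k-1} + v_{k+1})/2 = 1 is v_k = −k^2. Adding homogeneous solution A + B k and matching boundaries gives v_k = k (147 − k). Substituting k = 55: v_55 = 55 · 92 = 5060.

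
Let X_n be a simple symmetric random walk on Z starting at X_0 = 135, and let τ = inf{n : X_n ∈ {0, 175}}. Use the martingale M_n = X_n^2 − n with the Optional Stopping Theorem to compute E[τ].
E[τ] = 5400

M_n = X_n^2 − n is a martingale (since E[X_{n+1}^2 | F_n] = X_n^2 + 1). By OST (τ has finite mean in a bounded region), E[M_τ] = E[M_0] = X_0^2 − 0 = 135^2 = 18225. Also E[M_τ] = E[X_τ^2] − E[τ]. The walk exits at 0 or 175, with P(hit 175 first) = 135/175, so E[X_τ^2] = 175^2 · 135/175 + 0 = 23625. Thus E[τ] = E[X_τ^2] − E[M_τ] = 23625 − 18225 = 5400 = 135(175 − 135) = 5400.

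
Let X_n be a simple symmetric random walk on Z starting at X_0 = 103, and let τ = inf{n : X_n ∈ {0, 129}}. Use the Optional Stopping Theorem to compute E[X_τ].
E[X_τ] = 103

X_n is a martingale and τ is a bounded-mean stopping time (indeed τ is finite a.s. with bounded expectation since the walk is in a bounded region). By the OST, E[X_τ] = E[X_0] = 103. Equivalently: E[X_τ] = 129 · P(hit 129 first) + 0 · P(hit 0 first) = 129 · (103/129) = 103.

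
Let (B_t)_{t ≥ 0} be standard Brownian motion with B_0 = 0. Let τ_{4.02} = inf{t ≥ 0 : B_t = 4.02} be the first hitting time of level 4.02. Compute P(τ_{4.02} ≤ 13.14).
P(τ_{4.02} ≤ 13.14) = 2(1 − Φ(4.02/√13.14)) = 2(1 − Φ(1.1090)) ≈ 0.2674

By the reflection principle for standard BM, P(τ_b ≤ t) = 2 · P(B_t ≥ b). Since B_t ~ N(0, t), P(B_t ≥ 4.02) = 1 − Φ(4.02/√t) = 1 − Φ(4.02/√13.14) = 1 − Φ(1.1090) ≈ 0.13372. Doubling: P(τ_{4.02} ≤ 13.14) ≈ 2 · 0.13372 = 0.26744 ≈ 0.2674.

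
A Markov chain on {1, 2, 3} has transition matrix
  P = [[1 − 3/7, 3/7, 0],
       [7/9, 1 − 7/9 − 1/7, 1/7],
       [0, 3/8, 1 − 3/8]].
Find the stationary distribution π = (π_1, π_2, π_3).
π = (343/604, 189/604, 18/151)

This is a birth-death chain on three states, which satisfies detailed balance: π_1 · P_{12} = π_2 · P_{21} and π_2 · P_{23} = π_3 · P_{32}.
From π_1 · 3/7 = π_2 · 7/9: π_2/π_1 = (3/7)/(7/9) = 27/49.
From π_2 · 1/7 = π_3 · 3/8: π_3/π_2 = (1/7)/(3/8) = 8/21.
Take π_1 proportional to 1; then unnormalized π = (1, 27/49, 72/343). Normalize by dividing by the sum 604/343:
  π = (343/604, 189/604, 18/151).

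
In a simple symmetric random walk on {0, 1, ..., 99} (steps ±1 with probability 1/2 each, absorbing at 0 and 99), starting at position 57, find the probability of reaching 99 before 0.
P(hit 99 before 0) = 57/99 = 19/33

Let u_k = P(hit 99 before 0 | start at k). Then u_0 = 0, u_99 = 1, and u_k = u_{k-1}/2 + u_{k+1}/2 for 1 ≤ k ≤ 98. This harmonic recurrence is solved by u_k = k/99, giving u_57 = 57/99 = 19/33.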